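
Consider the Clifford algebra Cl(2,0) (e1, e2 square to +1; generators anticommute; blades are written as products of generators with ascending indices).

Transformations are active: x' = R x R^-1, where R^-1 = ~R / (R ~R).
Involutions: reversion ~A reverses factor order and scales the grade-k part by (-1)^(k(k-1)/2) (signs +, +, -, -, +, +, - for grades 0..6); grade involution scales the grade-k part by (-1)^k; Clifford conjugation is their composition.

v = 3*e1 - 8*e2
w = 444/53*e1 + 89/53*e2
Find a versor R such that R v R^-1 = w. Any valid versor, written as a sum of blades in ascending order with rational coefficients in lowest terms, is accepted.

Key observation: q(v) = q(w) = 73 (sandwiches preserve the norm), so R = v + w = 603/53*e1 - 335/53*e2 works whenever it is invertible — the component of v along it is kept and (v - w)/2 reverses, sending v to w.
Answer: 603/53*e1 - 335/53*e2


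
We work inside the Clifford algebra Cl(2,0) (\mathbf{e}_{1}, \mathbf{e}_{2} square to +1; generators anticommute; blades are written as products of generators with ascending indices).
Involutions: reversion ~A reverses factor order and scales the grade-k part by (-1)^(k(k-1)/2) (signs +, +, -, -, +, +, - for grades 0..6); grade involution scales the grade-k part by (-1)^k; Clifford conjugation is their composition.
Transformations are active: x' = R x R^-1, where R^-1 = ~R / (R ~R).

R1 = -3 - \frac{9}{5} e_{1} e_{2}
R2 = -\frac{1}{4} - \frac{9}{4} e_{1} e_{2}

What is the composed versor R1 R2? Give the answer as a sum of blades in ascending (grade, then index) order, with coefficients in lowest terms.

Distribute over the terms of R1 (each basis-blade product reordered to ascending indices, repeated generators contracted through their squares):
(-3) R2 = \frac{3}{4} + \frac{27}{4} e_{1} e_{2}
(-\frac{9}{5} e_{1} e_{2}) R2 = -\frac{81}{20} + \frac{9}{20} e_{1} e_{2}
Summing the partial products and collecting blades:
Answer: -\frac{33}{10} + \frac{36}{5} e_{1} e_{2}


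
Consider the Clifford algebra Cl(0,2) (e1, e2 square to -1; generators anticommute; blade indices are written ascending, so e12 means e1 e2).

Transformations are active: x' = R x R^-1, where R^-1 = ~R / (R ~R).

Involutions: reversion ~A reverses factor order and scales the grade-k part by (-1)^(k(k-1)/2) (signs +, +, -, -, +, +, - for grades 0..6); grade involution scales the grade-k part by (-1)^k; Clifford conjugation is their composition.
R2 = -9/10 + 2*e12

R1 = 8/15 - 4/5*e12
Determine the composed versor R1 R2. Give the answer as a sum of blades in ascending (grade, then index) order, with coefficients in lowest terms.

Distribute over the terms of R1 (each basis-blade product reordered to ascending indices, repeated generators contracted through their squares):
(8/15) R2 = -12/25 + 16/15*e12
(-4/5*e12) R2 = 8/5 + 18/25*e12
Summing the partial products and collecting blades:
Answer: 28/25 + 134/75*e12


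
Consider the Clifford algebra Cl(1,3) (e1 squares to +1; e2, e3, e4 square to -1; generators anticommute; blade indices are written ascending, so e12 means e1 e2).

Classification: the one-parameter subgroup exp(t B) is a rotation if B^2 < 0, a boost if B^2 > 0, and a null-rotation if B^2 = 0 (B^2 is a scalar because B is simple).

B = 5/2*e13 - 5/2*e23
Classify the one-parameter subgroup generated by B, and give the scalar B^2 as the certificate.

B^2 term by term: the squares give (5/2)^2*(e13)^2 + (-5/2)^2*(e23)^2 = 25/4*(+1) + 25/4*(-1) = 0 (each basis 2-blade squares to minus the product of its generators' squares); cross terms between blades sharing an index anticommute and cancel. So B^2 = 0.
Answer: null-rotation, certificate B^2 = 0. The invariant at work: B^2 = 0 is unchanged by conjugation, hence its sign classifies the subgroup whatever basis B is written in.


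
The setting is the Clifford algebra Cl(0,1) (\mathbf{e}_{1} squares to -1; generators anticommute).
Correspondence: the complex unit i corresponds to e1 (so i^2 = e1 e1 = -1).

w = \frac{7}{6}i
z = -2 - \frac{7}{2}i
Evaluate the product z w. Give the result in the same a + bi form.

In blades: z = -2 - \frac{7}{2} e_{1}, w = \frac{7}{6} e_{1}.
Distribute z over w term by term (generator squares from the signature, products reordered to ascending indices): (-2)*w = -\frac{7}{3} e_{1}; (-\frac{7}{2} e_{1})*w = \frac{49}{12}.
Sum: \frac{49}{12} - \frac{7}{3} e_{1}; translating back through the correspondence:
Answer: \frac{49}{12} - \frac{7}{3}i


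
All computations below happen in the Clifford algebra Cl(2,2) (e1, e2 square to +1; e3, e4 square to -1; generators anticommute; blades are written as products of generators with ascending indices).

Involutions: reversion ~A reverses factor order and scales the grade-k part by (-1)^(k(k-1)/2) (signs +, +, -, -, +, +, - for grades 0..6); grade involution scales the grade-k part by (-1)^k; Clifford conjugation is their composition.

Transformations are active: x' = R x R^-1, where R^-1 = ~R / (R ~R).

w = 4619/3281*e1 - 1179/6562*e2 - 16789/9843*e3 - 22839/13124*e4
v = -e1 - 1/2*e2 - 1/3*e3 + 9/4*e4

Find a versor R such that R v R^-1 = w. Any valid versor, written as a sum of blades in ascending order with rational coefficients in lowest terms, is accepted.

Sketch: the shared square -565/144 makes R = v + w = 1338/3281*e1 - 2230/3281*e2 - 6690/3281*e3 + 3345/6562*e4 the natural versor; its sandwich fixes that direction, negates (v - w)/2, and sends v to w.
Answer: 1338/3281*e1 - 2230/3281*e2 - 6690/3281*e3 + 3345/6562*e4


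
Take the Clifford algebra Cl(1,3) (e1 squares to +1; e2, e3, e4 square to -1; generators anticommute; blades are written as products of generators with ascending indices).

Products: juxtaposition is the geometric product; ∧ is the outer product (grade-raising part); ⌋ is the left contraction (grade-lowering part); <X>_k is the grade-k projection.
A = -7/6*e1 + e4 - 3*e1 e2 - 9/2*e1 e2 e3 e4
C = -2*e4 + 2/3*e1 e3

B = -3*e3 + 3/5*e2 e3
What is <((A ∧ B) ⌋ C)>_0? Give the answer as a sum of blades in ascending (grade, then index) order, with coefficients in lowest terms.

step 1: 7/2*e1 e3 + 3*e3 e4 + 83/10*e1 e2 e3 + 3/5*e2 e3 e4
step 2: 7/3
step 3: 7/3
Answer: 7/3


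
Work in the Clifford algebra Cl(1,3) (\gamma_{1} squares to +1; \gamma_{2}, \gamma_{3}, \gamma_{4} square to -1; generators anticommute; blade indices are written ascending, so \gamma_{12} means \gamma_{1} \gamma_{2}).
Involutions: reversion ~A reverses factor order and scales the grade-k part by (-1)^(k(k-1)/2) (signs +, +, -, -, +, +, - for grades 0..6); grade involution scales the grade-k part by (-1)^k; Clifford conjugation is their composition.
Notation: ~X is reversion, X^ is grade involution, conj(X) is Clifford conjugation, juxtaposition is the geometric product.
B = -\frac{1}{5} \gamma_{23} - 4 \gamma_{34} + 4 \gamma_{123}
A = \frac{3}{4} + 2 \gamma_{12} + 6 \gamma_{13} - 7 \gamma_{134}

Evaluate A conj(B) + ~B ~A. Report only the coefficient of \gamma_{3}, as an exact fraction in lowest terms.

first term: 28 \gamma_{1} - 24 \gamma_{2} + 8 \gamma_{3} + \frac{6}{5} \gamma_{12} - \frac{2}{5} \gamma_{13} - 24 \gamma_{14} + \frac{3}{20} \gamma_{23} - 28 \gamma_{24} + 3 \gamma_{34} + 3 \gamma_{123} - \frac{7}{5} \gamma_{124} + 8 \gamma_{1234}
second term: -28 \gamma_{1} - 24 \gamma_{2} + 8 \gamma_{3} + \frac{6}{5} \gamma_{12} - \frac{2}{5} \gamma_{13} - 24 \gamma_{14} + \frac{3}{20} \gamma_{23} + 28 \gamma_{24} + 3 \gamma_{34} - 3 \gamma_{123} - \frac{7}{5} \gamma_{124} - 8 \gamma_{1234}
Answer: 16


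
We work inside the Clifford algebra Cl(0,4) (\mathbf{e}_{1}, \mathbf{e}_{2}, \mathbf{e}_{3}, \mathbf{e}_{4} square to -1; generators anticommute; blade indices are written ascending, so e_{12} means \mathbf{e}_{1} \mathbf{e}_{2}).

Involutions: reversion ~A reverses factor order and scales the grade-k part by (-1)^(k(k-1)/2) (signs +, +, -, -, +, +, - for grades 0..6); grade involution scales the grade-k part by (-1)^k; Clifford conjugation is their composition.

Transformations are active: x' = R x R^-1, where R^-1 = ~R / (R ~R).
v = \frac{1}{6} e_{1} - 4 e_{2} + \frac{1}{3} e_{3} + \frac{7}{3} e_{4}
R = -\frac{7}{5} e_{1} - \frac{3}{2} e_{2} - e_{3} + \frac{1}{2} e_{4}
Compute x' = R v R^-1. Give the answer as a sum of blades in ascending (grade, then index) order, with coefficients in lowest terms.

~R = -\frac{7}{5} e_{1} - \frac{3}{2} e_{2} - e_{3} + \frac{1}{2} e_{4}, and R ~R = -\frac{273}{50}, so R^-1 = ~R / (-\frac{273}{50}).
R v = -\frac{33}{5} + \frac{117}{20} e_{12} - \frac{3}{10} e_{13} - \frac{67}{20} e_{14} - \frac{9}{2} e_{23} - \frac{3}{2} e_{24} - \frac{5}{2} e_{34}
Answer: -\frac{277}{78} e_{1} + \frac{34}{91} e_{2} - \frac{751}{273} e_{3} - \frac{307}{273} e_{4}


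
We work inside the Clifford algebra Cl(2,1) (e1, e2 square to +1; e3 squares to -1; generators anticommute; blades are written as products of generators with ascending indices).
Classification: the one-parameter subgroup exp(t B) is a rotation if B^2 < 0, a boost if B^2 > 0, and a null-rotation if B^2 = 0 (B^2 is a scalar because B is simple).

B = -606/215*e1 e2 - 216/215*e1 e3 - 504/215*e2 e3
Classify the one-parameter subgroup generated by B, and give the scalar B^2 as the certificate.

B^2 term by term: the squares give (-606/215)^2*(e1 e2)^2 + (-216/215)^2*(e1 e3)^2 + (-504/215)^2*(e2 e3)^2 = 367236/46225*(-1) + 46656/46225*(+1) + 254016/46225*(+1) = -36/25 (each basis 2-blade squares to minus the product of its generators' squares); cross terms between blades sharing an index anticommute and cancel. So B^2 = -36/25.
Answer: rotation, certificate B^2 = -36/25. Note: conjugating B changes its blade decomposition but never the scalar B^2 = -36/25, whose sign settles the classification.


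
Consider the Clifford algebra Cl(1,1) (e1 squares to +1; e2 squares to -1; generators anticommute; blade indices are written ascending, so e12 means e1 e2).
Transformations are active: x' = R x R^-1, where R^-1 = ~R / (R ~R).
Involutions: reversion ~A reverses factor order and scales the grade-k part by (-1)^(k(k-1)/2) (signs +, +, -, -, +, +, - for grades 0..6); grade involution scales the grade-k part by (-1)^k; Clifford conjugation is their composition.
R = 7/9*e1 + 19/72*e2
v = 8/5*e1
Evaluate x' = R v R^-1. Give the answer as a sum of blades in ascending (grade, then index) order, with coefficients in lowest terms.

~R = 7/9*e1 + 19/72*e2, and R ~R = 925/1728, so R^-1 = ~R / (925/1728).
R v = 56/45 - 19/45*e12
Answer: 27976/13875*e1 + 17024/13875*e2


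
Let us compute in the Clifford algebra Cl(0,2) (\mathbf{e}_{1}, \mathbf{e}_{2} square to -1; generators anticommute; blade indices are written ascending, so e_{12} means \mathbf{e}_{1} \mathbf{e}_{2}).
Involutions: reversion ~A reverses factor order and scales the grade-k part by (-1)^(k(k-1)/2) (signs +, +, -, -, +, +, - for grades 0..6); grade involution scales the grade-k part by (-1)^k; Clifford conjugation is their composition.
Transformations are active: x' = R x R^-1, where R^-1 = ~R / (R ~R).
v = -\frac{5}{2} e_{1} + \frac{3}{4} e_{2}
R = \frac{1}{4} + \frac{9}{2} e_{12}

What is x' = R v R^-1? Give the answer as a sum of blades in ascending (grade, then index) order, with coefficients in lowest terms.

~R = \frac{1}{4} - \frac{9}{2} e_{12}, and R ~R = \frac{325}{16}, so R^-1 = ~R / (\frac{325}{16}).
R v = -4 e_{1} - \frac{177}{16} e_{2}
Answer: \frac{1561}{650} e_{1} - \frac{1329}{1300} e_{2}


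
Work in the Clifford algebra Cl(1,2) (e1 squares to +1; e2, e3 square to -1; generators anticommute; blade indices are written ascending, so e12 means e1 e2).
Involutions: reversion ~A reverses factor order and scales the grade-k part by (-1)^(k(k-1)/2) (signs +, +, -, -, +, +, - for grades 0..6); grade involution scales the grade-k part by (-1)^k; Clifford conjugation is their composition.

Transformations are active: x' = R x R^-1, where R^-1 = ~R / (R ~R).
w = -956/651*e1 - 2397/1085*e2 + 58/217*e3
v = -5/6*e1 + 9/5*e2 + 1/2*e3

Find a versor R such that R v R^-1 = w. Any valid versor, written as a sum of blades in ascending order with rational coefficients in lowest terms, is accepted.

R = v + w = -999/434*e1 - 444/1085*e2 + 333/434*e3 works: the equal norms (-629/225) guarantee its sandwich swaps v into w.
Answer: -999/434*e1 - 444/1085*e2 + 333/434*e3


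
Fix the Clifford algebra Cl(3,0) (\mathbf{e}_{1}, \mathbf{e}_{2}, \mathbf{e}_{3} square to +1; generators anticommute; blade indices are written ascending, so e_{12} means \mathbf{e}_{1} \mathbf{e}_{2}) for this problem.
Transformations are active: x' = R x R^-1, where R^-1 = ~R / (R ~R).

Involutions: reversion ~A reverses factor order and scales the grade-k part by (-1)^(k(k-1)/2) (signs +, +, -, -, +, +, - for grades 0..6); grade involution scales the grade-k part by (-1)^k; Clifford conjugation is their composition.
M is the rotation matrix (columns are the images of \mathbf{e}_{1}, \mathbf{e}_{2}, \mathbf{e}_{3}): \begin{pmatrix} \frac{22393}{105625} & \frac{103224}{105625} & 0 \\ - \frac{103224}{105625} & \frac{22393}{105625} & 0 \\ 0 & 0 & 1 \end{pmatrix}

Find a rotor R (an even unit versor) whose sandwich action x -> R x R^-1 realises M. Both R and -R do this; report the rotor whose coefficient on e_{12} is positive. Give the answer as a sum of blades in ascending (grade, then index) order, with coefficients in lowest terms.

Method: write R = a + b12*e_{12} + b13*e_{13} + b23*e_{23} with a^2 + b12^2 + b13^2 + b23^2 = 1 (so R^-1 = ~R). Expanding the columns R e_j ~R gives tr M = 4a^2 - 1 and, from the antisymmetric part, M21 - M12 = -4a*b12, M13 - M31 = 4a*b13, M32 - M23 = -4a*b23.
Here tr M = \frac{150411}{105625}, so a^2 = (1 + tr M)/4 = \frac{64009}{105625} and a = ±\frac{253}{325}. Taking a = \frac{253}{325}: M21 - M12 = -\frac{206448}{105625}, M13 - M31 = 0, M32 - M23 = 0, giving b12 = \frac{204}{325}, b13 = 0, b23 = 0, i.e. R = \frac{253}{325} + \frac{204}{325} e_{12}.
Its e_{12} coefficient is already positive.
Answer: \frac{253}{325} + \frac{204}{325} e_{12}. Recall the cover is two-to-one: with M of trace \frac{150411}{105625}, both preimages act alike, and the stated e_{12} sign chooses the sheet.


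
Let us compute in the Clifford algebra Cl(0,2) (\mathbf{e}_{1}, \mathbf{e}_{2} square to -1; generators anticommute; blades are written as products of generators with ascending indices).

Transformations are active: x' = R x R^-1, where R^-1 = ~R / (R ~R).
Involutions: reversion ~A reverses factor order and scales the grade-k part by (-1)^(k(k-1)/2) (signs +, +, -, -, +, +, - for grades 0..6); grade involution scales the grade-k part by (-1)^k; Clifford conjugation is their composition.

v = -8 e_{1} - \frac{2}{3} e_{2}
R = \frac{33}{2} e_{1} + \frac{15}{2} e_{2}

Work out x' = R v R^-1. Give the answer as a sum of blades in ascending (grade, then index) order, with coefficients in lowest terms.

~R = \frac{33}{2} e_{1} + \frac{15}{2} e_{2}, and R ~R = -\frac{657}{2}, so R^-1 = ~R / (-\frac{657}{2}).
R v = 137 + 49 e_{1} e_{2}
Answer: -\frac{1262}{219} e_{1} - \frac{408}{73} e_{2}


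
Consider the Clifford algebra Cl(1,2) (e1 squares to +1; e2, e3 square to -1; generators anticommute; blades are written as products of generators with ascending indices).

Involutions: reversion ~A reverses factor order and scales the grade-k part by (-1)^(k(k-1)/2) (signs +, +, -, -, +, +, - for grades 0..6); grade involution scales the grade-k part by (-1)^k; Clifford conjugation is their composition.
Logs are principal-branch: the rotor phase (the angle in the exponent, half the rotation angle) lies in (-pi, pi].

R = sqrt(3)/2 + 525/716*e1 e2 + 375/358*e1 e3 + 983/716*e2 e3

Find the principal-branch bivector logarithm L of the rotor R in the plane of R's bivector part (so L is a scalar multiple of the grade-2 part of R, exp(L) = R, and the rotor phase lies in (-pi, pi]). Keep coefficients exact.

The scalar part of R is sqrt(3)/2, which pins the rotor phase on the principal branch; dividing the bivector part by the sine of that phase recovers the unit plane, and L is the phase times that plane.
Concretely: cos(phase) = sqrt(3)/2 gives phase = ±pi/6, and since phase/sin(phase) is even the sign is immaterial: L = (phase/sin(phase)) * <R>_2 = (pi/3) * <R>_2.
Answer: 175*pi/716*e1 e2 + 125*pi/358*e1 e3 + 983*pi/2148*e2 e3


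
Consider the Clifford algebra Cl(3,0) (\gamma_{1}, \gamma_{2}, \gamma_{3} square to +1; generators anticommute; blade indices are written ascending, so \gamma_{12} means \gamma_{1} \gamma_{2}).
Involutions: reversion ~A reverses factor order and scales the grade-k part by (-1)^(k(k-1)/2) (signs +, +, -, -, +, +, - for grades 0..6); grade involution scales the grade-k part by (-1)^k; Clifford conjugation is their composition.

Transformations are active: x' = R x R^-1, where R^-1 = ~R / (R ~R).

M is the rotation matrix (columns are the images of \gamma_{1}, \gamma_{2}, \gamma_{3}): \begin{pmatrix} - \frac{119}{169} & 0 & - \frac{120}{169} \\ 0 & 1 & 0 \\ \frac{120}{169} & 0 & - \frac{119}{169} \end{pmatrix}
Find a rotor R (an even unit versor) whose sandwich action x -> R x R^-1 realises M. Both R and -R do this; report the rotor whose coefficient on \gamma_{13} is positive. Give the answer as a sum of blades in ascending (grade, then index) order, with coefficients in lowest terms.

Method: write R = a + b12*\gamma_{12} + b13*\gamma_{13} + b23*\gamma_{23} with a^2 + b12^2 + b13^2 + b23^2 = 1 (so R^-1 = ~R). Expanding the columns R e_j ~R gives tr M = 4a^2 - 1 and, from the antisymmetric part, M21 - M12 = -4a*b12, M13 - M31 = 4a*b13, M32 - M23 = -4a*b23.
Here tr M = -\frac{69}{169}, so a^2 = (1 + tr M)/4 = \frac{25}{169} and a = ±\frac{5}{13}. Taking a = \frac{5}{13}: M21 - M12 = 0, M13 - M31 = -\frac{240}{169}, M32 - M23 = 0, giving b12 = 0, b13 = -\frac{12}{13}, b23 = 0, i.e. R = \frac{5}{13} - \frac{12}{13} \gamma_{13}.
Its \gamma_{13} coefficient is negative, so report the other preimage -R.
Answer: -\frac{5}{13} + \frac{12}{13} \gamma_{13}. Recall the cover is two-to-one: with M of trace -\frac{69}{169}, both preimages act alike, and the stated \gamma_{13} sign chooses the sheet.


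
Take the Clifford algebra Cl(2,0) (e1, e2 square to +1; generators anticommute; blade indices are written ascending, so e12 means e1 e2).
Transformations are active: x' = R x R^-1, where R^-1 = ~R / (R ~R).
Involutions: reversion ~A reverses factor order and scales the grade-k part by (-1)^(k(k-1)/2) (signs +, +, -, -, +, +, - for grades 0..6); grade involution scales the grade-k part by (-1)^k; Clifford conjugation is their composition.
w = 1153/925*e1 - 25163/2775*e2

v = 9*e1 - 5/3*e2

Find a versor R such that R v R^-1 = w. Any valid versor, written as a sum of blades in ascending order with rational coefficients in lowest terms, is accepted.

Construction: equal norms (both 754/9) license R = v + w = 9478/925*e1 - 29788/2775*e2 — nothing changes along that direction, while (v - w)/2 changes sign, so v maps onto w.
Answer: 9478/925*e1 - 29788/2775*e2


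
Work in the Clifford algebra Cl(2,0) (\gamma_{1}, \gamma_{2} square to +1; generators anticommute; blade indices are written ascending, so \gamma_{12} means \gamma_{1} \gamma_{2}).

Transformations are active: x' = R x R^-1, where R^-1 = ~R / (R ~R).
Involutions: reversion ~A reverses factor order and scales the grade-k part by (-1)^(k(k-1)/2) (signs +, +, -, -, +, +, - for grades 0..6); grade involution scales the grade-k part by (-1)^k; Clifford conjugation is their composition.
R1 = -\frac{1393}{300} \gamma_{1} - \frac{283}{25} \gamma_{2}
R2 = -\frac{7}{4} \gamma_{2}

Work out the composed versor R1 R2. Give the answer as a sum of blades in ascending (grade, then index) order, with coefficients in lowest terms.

Distribute over the terms of R2 (each basis-blade product reordered to ascending indices, repeated generators contracted through their squares):
R1 (-\frac{7}{4} \gamma_{2}) = \frac{1981}{100} + \frac{9751}{1200} \gamma_{12}
Answer: \frac{1981}{100} + \frac{9751}{1200} \gamma_{12}


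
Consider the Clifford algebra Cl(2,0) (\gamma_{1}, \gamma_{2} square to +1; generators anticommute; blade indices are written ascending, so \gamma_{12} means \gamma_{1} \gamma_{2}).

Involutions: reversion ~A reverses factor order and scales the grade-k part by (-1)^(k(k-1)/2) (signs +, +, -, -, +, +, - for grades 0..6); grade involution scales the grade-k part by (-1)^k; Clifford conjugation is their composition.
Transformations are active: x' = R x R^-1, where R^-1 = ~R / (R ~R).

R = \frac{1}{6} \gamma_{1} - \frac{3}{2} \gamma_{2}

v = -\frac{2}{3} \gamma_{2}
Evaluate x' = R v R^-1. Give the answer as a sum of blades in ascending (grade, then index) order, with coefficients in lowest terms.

~R = \frac{1}{6} \gamma_{1} - \frac{3}{2} \gamma_{2}, and R ~R = \frac{41}{18}, so R^-1 = ~R / (\frac{41}{18}).
R v = 1 - \frac{1}{9} \gamma_{12}
Answer: \frac{6}{41} \gamma_{1} - \frac{80}{123} \gamma_{2}


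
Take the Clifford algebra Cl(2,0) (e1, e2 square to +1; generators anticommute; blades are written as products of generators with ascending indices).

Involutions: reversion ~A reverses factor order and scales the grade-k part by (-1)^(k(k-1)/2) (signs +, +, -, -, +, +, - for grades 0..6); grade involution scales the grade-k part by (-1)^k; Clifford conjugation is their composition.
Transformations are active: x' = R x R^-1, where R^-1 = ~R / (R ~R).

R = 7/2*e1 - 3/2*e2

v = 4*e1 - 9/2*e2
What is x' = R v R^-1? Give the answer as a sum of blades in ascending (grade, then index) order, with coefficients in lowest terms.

~R = 7/2*e1 - 3/2*e2, and R ~R = 29/2, so R^-1 = ~R / (29/2).
R v = 83/4 - 39/4*e1 e2
Answer: 349/58*e1 + 6/29*e2


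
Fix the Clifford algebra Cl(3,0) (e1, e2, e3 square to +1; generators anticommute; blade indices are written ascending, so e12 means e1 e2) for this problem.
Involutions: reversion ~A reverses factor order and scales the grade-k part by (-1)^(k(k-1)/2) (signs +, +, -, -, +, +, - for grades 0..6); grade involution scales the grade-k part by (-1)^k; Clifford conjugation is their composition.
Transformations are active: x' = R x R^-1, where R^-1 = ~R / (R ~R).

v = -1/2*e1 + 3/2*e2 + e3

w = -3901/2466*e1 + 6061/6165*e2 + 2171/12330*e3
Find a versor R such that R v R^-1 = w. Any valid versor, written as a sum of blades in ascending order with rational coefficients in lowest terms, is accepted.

Construction: equal norms (both 7/2) license R = v + w = -2567/1233*e1 + 30617/12330*e2 + 14501/12330*e3 — nothing changes along that direction, while (v - w)/2 changes sign, so v maps onto w.
Answer: -2567/1233*e1 + 30617/12330*e2 + 14501/12330*e3


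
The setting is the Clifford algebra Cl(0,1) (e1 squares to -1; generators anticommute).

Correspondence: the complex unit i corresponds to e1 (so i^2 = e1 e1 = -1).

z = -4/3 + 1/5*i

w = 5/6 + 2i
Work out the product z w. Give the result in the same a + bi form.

In blades: z = -4/3 + 1/5*e1, w = 5/6 + 2*e1.
Distribute z over w term by term (generator squares from the signature, products reordered to ascending indices): (-4/3)*w = -10/9 - 8/3*e1; (1/5*e1)*w = -2/5 + 1/6*e1.
Sum: -68/45 - 5/2*e1; translating back through the correspondence:
Answer: -68/45 - 5/2*i


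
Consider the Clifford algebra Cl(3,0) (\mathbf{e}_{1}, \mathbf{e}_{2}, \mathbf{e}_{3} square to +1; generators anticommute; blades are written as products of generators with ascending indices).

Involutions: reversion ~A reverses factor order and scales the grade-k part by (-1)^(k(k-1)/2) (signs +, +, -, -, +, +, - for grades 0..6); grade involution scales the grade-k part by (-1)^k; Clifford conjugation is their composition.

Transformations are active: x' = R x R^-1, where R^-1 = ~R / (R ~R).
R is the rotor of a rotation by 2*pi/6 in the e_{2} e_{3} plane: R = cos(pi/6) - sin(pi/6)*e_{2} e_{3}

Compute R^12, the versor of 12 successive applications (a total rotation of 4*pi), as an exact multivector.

Because a rotor carries half the rotation angle, composing 12 copies of this e_{2} e_{3}-plane rotor multiplies the phase: 12*(pi/6) = 2 \pi, hence R^12 = cos(2 \pi) - sin(2 \pi)*e_{2} e_{3}.
cos(2 \pi) = 1 and sin(2 \pi) = 0, so R^12 = 1. The total rotation 4*pi is 2 full turns, so every vector returns to itself, yet the rotor is +1, back on the identity sheet (an even number of 2*pi turns).
Answer: 1


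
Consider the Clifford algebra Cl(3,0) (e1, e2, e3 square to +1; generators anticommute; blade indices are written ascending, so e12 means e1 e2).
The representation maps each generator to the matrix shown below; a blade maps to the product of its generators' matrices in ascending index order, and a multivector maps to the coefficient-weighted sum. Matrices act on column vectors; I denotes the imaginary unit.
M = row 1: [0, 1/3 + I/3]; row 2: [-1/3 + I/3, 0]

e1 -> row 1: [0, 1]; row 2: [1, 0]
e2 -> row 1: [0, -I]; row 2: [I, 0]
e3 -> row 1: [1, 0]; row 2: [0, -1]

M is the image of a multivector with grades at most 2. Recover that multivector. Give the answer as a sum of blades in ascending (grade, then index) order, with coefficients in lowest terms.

Method: 1, rho(e1), rho(e2), rho(e3) form a trace-orthogonal basis of the 2x2 complex matrices (tr(X Y) = 2 if X = Y, else 0), so M = m0*1 + m1*rho(e1) + m2*rho(e2) + m3*rho(e3) with m0 = tr(M)/2 = 0, m1 = tr(M rho(e1))/2 = I/3, m2 = tr(M rho(e2))/2 = I/3, m3 = tr(M rho(e3))/2 = 0.
Multiplying table entries, the bivector images are rho(e12) = I*rho(e3), rho(e13) = -I*rho(e2), rho(e23) = I*rho(e1); with real blade coefficients the real parts of m0..m3 are the coefficients of 1, e1, e2, e3 and the imaginary parts give the bivectors (e23: Im m1, e13: -Im m2, e12: Im m3).
Answer: -1/3*e13 + 1/3*e23


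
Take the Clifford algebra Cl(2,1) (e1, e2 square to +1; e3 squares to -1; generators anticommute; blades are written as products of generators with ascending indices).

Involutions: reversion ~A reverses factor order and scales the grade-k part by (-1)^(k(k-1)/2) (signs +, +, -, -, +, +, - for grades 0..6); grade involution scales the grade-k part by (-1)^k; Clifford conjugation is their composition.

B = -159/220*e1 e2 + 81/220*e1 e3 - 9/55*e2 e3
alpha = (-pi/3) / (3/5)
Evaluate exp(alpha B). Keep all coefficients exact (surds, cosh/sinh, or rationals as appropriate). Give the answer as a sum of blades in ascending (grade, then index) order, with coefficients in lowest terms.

B^2 term by term: the squares give (-159/220)^2*(e1 e2)^2 + (81/220)^2*(e1 e3)^2 + (-9/55)^2*(e2 e3)^2 = 25281/48400*(-1) + 6561/48400*(+1) + 81/3025*(+1) = -9/25 (each basis 2-blade squares to minus the product of its generators' squares); cross terms between blades sharing an index anticommute and cancel. So B^2 = -9/25.
B^2 = -9/25 — B^2 < 0, so the exponential closes trigonometrically: l = 3/5, alpha*l = -pi/3, so exp(alpha B) = cos(-pi/3) + (sin(-pi/3)/(3/5))*B = 1/2 + (-5*sqrt(3)/6)*B.
Answer: 1/2 + 53*sqrt(3)/88*e1 e2 - 27*sqrt(3)/88*e1 e3 + 3*sqrt(3)/22*e2 e3


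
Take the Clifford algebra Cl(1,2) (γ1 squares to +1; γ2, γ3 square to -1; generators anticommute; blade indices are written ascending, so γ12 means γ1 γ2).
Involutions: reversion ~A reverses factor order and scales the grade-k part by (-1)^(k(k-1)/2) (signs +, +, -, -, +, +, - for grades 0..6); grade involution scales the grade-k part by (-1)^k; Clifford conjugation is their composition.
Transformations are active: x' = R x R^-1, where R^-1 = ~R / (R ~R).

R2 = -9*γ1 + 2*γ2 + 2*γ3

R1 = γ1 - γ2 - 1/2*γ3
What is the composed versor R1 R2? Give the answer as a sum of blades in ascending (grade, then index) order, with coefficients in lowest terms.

Distribute over the terms of R1 (each basis-blade product reordered to ascending indices, repeated generators contracted through their squares):
(γ1) R2 = -9 + 2*γ12 + 2*γ13
(-γ2) R2 = 2 - 9*γ12 - 2*γ23
(-1/2*γ3) R2 = 1 - 9/2*γ13 + γ23
Summing the partial products and collecting blades:
Answer: -6 - 7*γ12 - 5/2*γ13 - γ23


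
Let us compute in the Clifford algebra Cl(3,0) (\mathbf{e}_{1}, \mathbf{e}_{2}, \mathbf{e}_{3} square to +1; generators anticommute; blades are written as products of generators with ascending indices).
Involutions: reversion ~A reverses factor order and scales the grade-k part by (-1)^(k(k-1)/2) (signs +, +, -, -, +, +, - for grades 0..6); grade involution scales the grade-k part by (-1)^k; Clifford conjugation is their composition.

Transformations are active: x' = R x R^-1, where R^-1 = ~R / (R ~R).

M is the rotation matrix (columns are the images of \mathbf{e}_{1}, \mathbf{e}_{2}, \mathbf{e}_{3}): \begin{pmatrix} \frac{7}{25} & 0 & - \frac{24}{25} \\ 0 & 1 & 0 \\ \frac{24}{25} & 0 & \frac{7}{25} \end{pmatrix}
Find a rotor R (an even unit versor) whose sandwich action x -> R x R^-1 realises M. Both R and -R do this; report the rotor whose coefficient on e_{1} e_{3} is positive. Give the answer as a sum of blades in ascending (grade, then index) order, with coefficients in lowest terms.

Method: write R = a + b12*e_{1} e_{2} + b13*e_{1} e_{3} + b23*e_{2} e_{3} with a^2 + b12^2 + b13^2 + b23^2 = 1 (so R^-1 = ~R). Expanding the columns R e_j ~R gives tr M = 4a^2 - 1 and, from the antisymmetric part, M21 - M12 = -4a*b12, M13 - M31 = 4a*b13, M32 - M23 = -4a*b23.
Here tr M = \frac{39}{25}, so a^2 = (1 + tr M)/4 = \frac{16}{25} and a = ±\frac{4}{5}. Taking a = \frac{4}{5}: M21 - M12 = 0, M13 - M31 = -\frac{48}{25}, M32 - M23 = 0, giving b12 = 0, b13 = -\frac{3}{5}, b23 = 0, i.e. R = \frac{4}{5} - \frac{3}{5} e_{1} e_{3}.
Its e_{1} e_{3} coefficient is negative, so report the other preimage -R.
Answer: -\frac{4}{5} + \frac{3}{5} e_{1} e_{3}. Key observation: the double cover Spin(3) -> SO(3) sends R and -R to the same matrix (trace \frac{39}{25} here), so the stated sign of the e_{1} e_{3} coefficient is what selects one sheet.


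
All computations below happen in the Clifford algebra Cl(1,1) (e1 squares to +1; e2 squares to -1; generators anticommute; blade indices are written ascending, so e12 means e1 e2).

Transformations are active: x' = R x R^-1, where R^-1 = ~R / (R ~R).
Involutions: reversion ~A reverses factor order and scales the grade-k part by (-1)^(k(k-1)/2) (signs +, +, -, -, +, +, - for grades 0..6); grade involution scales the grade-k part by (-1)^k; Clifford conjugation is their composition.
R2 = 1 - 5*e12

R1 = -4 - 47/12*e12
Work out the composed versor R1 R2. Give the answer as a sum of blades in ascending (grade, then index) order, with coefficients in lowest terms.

Distribute over the terms of R1 (each basis-blade product reordered to ascending indices, repeated generators contracted through their squares):
(-4) R2 = -4 + 20*e12
(-47/12*e12) R2 = 235/12 - 47/12*e12
Summing the partial products and collecting blades:
Answer: 187/12 + 193/12*e12


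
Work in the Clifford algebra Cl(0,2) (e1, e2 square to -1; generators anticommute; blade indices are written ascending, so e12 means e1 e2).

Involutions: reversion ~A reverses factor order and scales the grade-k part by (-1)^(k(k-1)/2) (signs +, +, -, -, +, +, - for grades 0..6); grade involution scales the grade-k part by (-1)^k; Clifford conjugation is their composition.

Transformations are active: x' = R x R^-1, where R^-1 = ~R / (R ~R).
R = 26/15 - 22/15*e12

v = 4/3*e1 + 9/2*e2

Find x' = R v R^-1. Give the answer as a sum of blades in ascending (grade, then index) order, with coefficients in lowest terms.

~R = 26/15 + 22/15*e12, and R ~R = 232/45, so R^-1 = ~R / (232/45).
R v = 401/45*e1 + 263/45*e2
Answer: 1351/290*e1 - 248/435*e2


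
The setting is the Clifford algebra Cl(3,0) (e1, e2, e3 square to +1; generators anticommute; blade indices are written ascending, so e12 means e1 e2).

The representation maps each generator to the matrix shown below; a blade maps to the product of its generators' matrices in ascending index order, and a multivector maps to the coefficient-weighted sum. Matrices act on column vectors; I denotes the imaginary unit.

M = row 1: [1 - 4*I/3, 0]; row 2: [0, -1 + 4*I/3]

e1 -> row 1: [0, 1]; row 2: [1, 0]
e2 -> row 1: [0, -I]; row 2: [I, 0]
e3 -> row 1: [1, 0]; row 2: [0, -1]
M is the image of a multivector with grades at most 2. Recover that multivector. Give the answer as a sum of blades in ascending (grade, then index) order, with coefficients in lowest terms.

Method: 1, rho(e1), rho(e2), rho(e3) form a trace-orthogonal basis of the 2x2 complex matrices (tr(X Y) = 2 if X = Y, else 0), so M = m0*1 + m1*rho(e1) + m2*rho(e2) + m3*rho(e3) with m0 = tr(M)/2 = 0, m1 = tr(M rho(e1))/2 = 0, m2 = tr(M rho(e2))/2 = 0, m3 = tr(M rho(e3))/2 = 1 - 4*I/3.
Multiplying table entries, the bivector images are rho(e12) = I*rho(e3), rho(e13) = -I*rho(e2), rho(e23) = I*rho(e1); with real blade coefficients the real parts of m0..m3 are the coefficients of 1, e1, e2, e3 and the imaginary parts give the bivectors (e23: Im m1, e13: -Im m2, e12: Im m3).
Answer: e3 - 4/3*e12


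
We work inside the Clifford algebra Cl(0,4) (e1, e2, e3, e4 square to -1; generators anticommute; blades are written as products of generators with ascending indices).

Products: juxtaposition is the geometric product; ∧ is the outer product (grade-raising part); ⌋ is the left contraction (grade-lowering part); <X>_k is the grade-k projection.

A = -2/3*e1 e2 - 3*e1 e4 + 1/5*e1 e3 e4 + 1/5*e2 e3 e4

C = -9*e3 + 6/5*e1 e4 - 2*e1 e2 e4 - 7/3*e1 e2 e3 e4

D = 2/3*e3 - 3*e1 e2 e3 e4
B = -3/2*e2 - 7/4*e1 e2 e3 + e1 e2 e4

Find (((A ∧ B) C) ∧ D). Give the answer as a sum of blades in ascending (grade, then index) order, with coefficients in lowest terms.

step 1: -9/2*e1 e2 e4 - 3/10*e1 e2 e3 e4
step 2: 97/10 - 27/5*e2 - 99/10*e3 + 9/25*e2 e3 + 27/10*e1 e2 e4 - 81/2*e1 e2 e3 e4
step 3: 97/15*e3 - 18/5*e2 e3 - 309/10*e1 e2 e3 e4
Answer: 97/15*e3 - 18/5*e2 e3 - 309/10*e1 e2 e3 e4


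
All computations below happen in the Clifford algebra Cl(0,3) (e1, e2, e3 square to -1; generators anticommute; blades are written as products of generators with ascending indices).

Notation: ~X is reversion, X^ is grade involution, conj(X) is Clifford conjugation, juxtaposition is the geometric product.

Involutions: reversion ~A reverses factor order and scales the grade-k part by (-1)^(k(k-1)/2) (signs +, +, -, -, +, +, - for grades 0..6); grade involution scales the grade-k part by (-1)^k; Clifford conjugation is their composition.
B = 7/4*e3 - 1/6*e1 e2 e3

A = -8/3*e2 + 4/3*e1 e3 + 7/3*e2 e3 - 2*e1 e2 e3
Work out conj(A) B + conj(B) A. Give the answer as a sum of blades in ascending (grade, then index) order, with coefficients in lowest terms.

first term: 1/3 + 35/18*e1 + 155/36*e2 + 7/2*e1 e2 - 4/9*e1 e3 + 14/3*e2 e3
second term: 1/3 - 35/18*e1 - 155/36*e2 - 7/2*e1 e2 + 4/9*e1 e3 - 14/3*e2 e3
Answer: 2/3


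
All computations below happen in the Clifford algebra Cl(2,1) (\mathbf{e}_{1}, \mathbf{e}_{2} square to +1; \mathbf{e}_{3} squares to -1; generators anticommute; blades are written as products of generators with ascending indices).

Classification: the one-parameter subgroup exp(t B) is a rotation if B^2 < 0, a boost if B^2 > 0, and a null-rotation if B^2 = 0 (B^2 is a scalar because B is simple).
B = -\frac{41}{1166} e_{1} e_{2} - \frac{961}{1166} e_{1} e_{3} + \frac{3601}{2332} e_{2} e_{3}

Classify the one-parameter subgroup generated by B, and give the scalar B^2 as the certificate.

B^2 term by term: the squares give (-\frac{41}{1166})^2*(e_{1} e_{2})^2 + (-\frac{961}{1166})^2*(e_{1} e_{3})^2 + (\frac{3601}{2332})^2*(e_{2} e_{3})^2 = \frac{1681}{1359556}*(-1) + \frac{923521}{1359556}*(+1) + \frac{12967201}{5438224}*(+1) = \frac{49}{16} (each basis 2-blade squares to minus the product of its generators' squares); cross terms between blades sharing an index anticommute and cancel. So B^2 = \frac{49}{16}.
Answer: boost, certificate B^2 = \frac{49}{16}. Key observation: B^2 = \frac{49}{16} is a conjugation invariant, so its sign decides the class regardless of the surface form of B.


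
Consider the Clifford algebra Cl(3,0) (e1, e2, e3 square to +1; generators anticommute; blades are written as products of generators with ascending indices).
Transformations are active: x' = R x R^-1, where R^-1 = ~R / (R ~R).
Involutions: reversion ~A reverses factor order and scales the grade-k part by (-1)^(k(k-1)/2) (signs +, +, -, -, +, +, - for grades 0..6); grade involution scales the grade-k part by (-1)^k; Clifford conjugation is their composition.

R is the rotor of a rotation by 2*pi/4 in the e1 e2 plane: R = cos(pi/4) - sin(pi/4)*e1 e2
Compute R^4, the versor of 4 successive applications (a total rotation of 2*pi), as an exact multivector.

The rotor phase is half the rotation angle and phases add under composition, so 4 steps in the e1 e2 plane accumulate phase 4*(pi/4) = pi: R^4 = cos(pi) - sin(pi)*e1 e2.
cos(pi) = -1 and sin(pi) = 0, so R^4 = -1. The total rotation 2*pi is 1 full turn, so every vector returns to itself, yet the rotor is -1, on the OTHER sheet of the double cover (an odd number of 2*pi turns).
Answer: -1


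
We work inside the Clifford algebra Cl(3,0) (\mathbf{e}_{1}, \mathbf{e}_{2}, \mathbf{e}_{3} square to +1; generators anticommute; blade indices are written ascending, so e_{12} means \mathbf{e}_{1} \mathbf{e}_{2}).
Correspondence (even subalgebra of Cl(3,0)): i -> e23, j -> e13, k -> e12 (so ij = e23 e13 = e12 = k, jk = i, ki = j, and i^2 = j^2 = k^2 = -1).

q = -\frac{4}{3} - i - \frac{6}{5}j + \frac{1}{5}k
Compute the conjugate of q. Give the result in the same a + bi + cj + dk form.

In blades: q = -\frac{4}{3} + \frac{1}{5} e_{12} - \frac{6}{5} e_{13} - e_{23}.
Quaternion conjugation is reversion on the even subalgebra: the scalar is fixed and every grade-2 blade flips sign, giving -\frac{4}{3} - \frac{1}{5} e_{12} + \frac{6}{5} e_{13} + e_{23}; translating back:
Answer: -\frac{4}{3} + i + \frac{6}{5}j - \frac{1}{5}k


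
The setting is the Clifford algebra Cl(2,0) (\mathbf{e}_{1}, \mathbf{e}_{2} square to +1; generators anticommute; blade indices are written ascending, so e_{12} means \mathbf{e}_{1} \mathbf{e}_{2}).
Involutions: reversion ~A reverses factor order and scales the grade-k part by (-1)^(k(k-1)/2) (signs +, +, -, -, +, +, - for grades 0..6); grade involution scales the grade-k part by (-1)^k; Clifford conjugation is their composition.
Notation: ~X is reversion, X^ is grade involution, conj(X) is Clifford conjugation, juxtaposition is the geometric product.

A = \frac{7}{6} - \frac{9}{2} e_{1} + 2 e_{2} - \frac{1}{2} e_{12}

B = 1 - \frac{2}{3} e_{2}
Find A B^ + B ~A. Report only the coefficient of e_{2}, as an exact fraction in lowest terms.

first term: \frac{5}{2} - \frac{29}{6} e_{1} + \frac{25}{9} e_{2} - \frac{7}{2} e_{12}
second term: -\frac{1}{6} - \frac{25}{6} e_{1} + \frac{11}{9} e_{2} - \frac{5}{2} e_{12}
Answer: 4


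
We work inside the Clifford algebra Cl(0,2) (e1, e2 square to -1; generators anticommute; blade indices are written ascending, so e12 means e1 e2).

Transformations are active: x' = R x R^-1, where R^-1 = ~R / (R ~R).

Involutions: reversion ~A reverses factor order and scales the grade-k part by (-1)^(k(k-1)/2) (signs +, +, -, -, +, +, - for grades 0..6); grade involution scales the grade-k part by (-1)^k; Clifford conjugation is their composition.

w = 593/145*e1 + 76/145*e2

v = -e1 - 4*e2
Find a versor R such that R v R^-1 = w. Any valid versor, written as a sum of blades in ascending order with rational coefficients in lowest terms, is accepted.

Sketch: the shared square -17 makes R = v + w = 448/145*e1 - 504/145*e2 the natural versor; its sandwich fixes that direction, negates (v - w)/2, and sends v to w.
Answer: 448/145*e1 - 504/145*e2


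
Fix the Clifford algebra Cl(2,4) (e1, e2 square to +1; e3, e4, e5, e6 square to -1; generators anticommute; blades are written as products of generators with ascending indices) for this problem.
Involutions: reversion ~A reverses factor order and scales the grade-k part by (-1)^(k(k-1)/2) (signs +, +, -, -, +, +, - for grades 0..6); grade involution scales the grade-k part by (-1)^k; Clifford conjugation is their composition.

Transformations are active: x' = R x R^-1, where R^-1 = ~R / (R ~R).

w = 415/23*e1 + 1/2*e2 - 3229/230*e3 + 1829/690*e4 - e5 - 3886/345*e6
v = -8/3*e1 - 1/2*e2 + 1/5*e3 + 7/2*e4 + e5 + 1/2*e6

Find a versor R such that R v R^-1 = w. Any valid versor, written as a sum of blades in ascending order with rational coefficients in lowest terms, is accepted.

The midline construction: v and w both square to -5561/900, so reflecting in their sum 1061/69*e1 - 3183/230*e3 + 2122/345*e4 - 7427/690*e6 exchanges them.
Answer: 1061/69*e1 - 3183/230*e3 + 2122/345*e4 - 7427/690*e6
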